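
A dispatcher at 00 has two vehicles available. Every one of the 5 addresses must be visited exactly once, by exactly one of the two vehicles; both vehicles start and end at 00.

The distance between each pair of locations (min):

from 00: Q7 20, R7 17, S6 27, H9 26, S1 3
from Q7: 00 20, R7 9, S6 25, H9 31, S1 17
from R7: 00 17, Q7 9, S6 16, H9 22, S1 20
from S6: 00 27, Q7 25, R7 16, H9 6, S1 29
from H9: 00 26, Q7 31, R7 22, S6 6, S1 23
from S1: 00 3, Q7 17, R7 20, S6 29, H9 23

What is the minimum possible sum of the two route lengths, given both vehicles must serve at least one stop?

83 min — the smallest possible combined total.

There are 2^4 − 1 = 15 ways to divide the 5 stops into two non-empty groups. For each, the best each vehicle can do is its own shortest tour through its group:
  {Q7} + {R7, S6, H9, S1}: 40 + 65 = 105
  {R7} + {Q7, S6, H9, S1}: 34 + 77 = 111
  {Q7, R7} + {S6, H9, S1}: 46 + 59 = 105
  {S6} + {Q7, R7, H9, S1}: 54 + 77 = 131
  {Q7, S6} + {R7, H9, S1}: 72 + 65 = 137
  {R7, S6} + {Q7, H9, S1}: 60 + 77 = 137
  … (15 splits in total)
  {Q7, R7, S6, H9} + {S1}: 77 + 6 = 83  ← best
Best: vehicle 1 00 → Q7 → R7 → S6 → H9 → 00 = 77; vehicle 2 00 → S1 → 00 = 6; combined 83.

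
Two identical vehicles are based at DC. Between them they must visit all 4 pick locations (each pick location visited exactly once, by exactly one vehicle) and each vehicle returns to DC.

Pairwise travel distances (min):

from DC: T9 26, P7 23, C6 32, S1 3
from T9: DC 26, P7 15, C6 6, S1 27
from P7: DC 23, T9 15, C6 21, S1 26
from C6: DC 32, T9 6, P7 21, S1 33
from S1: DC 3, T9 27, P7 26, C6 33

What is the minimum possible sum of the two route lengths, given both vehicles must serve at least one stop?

Try each way of splitting the stops between the two vehicles (each non-empty) and, for each split, find the best tour for each vehicle:
  {T9} + {P7, C6, S1}: 52 + 80 = 132
  {P7} + {T9, C6, S1}: 46 + 68 = 114
  {T9, P7} + {C6, S1}: 64 + 68 = 132
  {C6} + {T9, P7, S1}: 64 + 68 = 132
  {T9, C6} + {P7, S1}: 64 + 52 = 116
  {P7, C6} + {T9, S1}: 76 + 56 = 132
  … (7 splits in total)
  {T9, P7, C6} + {S1}: 76 + 6 = 82  ← best
Best: vehicle 1 DC → T9 → C6 → P7 → DC = 76; vehicle 2 DC → S1 → DC = 6; combined 82.

Minimum combined distance: 82 min.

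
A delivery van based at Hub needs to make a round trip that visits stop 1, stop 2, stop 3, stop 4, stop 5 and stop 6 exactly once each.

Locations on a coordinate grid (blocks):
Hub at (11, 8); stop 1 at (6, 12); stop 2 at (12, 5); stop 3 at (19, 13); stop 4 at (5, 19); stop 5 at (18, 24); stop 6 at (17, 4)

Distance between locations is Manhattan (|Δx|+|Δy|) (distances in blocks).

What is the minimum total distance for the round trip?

There are 360 distinct closed tours to check (reversals are equivalent).
Hub - stop 1 - stop 2 - stop 3 - stop 4 - stop 5 - stop 6 - Hub: 9+13+15+20+18+21+10 = 106
Hub - stop 1 - stop 2 - stop 3 - stop 4 - stop 6 - stop 5 - Hub: 9+13+15+20+27+21+23 = 128
Hub - stop 1 - stop 2 - stop 3 - stop 5 - stop 4 - stop 6 - Hub: 9+13+15+12+18+27+10 = 104
Hub - stop 1 - stop 2 - stop 3 - stop 5 - stop 6 - stop 4 - Hub: 9+13+15+12+21+27+17 = 114
Hub - stop 1 - stop 2 - stop 3 - stop 6 - stop 4 - stop 5 - Hub: 9+13+15+11+27+18+23 = 116
Hub - stop 1 - stop 2 - stop 3 - stop 6 - stop 5 - stop 4 - Hub: 9+13+15+11+21+18+17 = 104
Hub - stop 1 - stop 2 - stop 4 - stop 3 - stop 5 - stop 6 - Hub: 9+13+21+20+12+21+10 = 106
Hub - stop 1 - stop 2 - stop 4 - stop 3 - stop 6 - stop 5 - Hub: 9+13+21+20+11+21+23 = 118
… (352 more)
Hub - stop 1 - stop 4 - stop 5 - stop 3 - stop 6 - stop 2 - Hub: 9+8+18+12+11+6+4 = 68  ← best
The minimum is 68.
One optimal route: Hub → stop 1 → stop 4 → stop 5 → stop 3 → stop 6 → stop 2 → Hub (or its reverse).

68 blocks — the shortest possible round trip.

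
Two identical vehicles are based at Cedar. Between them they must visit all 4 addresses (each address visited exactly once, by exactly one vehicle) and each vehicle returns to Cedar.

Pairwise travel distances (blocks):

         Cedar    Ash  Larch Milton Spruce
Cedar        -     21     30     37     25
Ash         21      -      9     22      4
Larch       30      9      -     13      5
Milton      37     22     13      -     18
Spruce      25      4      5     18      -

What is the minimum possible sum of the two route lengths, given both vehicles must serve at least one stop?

There are 2^3 − 1 = 7 ways to divide the 4 stops into two non-empty groups. For each, the best each vehicle can do is its own shortest tour through its group:
  {Ash} + {Larch, Milton, Spruce}: 42 + 80 = 122
  {Larch} + {Ash, Milton, Spruce}: 60 + 80 = 140
  {Ash, Larch} + {Milton, Spruce}: 60 + 80 = 140
  {Milton} + {Ash, Larch, Spruce}: 74 + 60 = 134
  {Ash, Milton} + {Larch, Spruce}: 80 + 60 = 140
  {Larch, Milton} + {Ash, Spruce}: 80 + 50 = 130
  … (7 splits in total)
Best: vehicle 1 Cedar → Ash → Cedar = 42; vehicle 2 Cedar → Milton → Larch → Spruce → Cedar = 80; combined 122.

122 blocks — the smallest possible combined total.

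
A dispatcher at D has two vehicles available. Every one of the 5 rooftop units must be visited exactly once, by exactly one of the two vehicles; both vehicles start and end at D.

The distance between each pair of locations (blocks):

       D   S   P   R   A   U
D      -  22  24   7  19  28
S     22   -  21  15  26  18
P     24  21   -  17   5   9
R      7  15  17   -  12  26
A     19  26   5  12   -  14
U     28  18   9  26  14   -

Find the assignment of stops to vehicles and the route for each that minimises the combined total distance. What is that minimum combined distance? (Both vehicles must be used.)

There are 2^4 − 1 = 15 ways to divide the 5 stops into two non-empty groups. For each, the best each vehicle can do is its own shortest tour through its group:
  {S} + {P, R, A, U}: 44 + 61 = 105
  {P} + {S, R, A, U}: 48 + 73 = 121
  {S, P} + {R, A, U}: 67 + 61 = 128
  {R} + {S, P, A, U}: 14 + 73 = 87
  {S, R} + {P, A, U}: 44 + 61 = 105
  {P, R} + {S, A, U}: 48 + 73 = 121
  … (15 splits in total)
Best: vehicle 1 D → R → D = 14; vehicle 2 D → S → U → P → A → D = 73; combined 87.

87 blocks — the smallest possible combined total.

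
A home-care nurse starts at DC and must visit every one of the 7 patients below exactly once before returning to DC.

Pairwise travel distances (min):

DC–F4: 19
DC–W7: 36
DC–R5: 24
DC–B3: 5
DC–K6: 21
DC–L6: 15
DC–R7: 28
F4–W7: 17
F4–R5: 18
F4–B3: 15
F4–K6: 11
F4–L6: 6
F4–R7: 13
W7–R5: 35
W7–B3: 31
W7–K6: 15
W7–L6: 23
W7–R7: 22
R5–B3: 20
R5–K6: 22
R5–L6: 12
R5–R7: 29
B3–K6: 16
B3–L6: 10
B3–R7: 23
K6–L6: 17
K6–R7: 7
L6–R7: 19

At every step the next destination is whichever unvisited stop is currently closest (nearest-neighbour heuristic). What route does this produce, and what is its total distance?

Total distance 120 min via the nearest-neighbour route DC → B3 → L6 → F4 → K6 → R7 → W7 → R5 → DC.

At DC the remaining stops are B3 5, L6 15, F4 19, K6 21, R5 24, R7 28, W7 36; go to B3.
At B3 the remaining stops are L6 10, F4 15, K6 16, R5 20, R7 23, W7 31; go to L6.
At L6 the remaining stops are F4 6, R5 12, K6 17, R7 19, W7 23; go to F4.
At F4 the remaining stops are K6 11, R7 13, W7 17, R5 18; go to K6.
At K6 the remaining stops are R7 7, W7 15, R5 22; go to R7.
At R7 the remaining stops are W7 22, R5 29; go to W7.
At W7 the remaining stops are R5 35; go to R5.
Return R5→DC: 24.
Total = 5 + 10 + 6 + 11 + 7 + 22 + 35 + 24 = 120.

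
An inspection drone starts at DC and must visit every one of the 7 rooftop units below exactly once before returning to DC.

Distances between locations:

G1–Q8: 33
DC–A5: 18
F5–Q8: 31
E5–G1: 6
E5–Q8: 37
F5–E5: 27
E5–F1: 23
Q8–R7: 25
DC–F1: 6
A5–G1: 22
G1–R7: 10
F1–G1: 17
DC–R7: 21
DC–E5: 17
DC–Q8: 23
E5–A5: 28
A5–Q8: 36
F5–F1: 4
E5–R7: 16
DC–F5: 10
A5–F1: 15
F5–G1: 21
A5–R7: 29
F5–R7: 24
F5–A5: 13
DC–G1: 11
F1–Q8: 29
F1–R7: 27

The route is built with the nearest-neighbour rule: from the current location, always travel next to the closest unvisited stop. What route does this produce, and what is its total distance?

DC → [F1:6 / F5:10 / G1:11 / E5:17 / A5:18 / R7:21 / Q8:23] → F1 (6)
F1 → [F5:4 / A5:15 / G1:17 / E5:23 / R7:27 / Q8:29] → F5 (4)
F5 → [A5:13 / G1:21 / R7:24 / E5:27 / Q8:31] → A5 (13)
A5 → [G1:22 / E5:28 / R7:29 / Q8:36] → G1 (22)
G1 → [E5:6 / R7:10 / Q8:33] → E5 (6)
E5 → [R7:16 / Q8:37] → R7 (16)
R7 → [Q8:25] → Q8 (25)
Return Q8→DC: 23.
Total = 6 + 4 + 13 + 22 + 6 + 16 + 25 + 23 = 115.

Total distance 115 via the nearest-neighbour route DC → F1 → F5 → A5 → G1 → E5 → R7 → Q8 → DC.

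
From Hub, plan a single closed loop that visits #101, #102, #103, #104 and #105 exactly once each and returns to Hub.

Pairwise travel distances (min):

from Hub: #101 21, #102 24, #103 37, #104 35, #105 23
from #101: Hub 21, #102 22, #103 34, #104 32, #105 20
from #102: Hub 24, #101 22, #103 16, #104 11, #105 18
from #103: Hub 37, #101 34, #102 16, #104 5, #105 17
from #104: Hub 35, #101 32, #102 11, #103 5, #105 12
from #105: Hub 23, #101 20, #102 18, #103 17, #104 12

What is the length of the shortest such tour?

98 min — the shortest possible round trip.

There are 60 distinct closed tours to check (reversals are equivalent).
Hub→#101→#102→#103→#104→#105→Hub: 21+22+16+5+12+23 = 99
Hub→#101→#102→#103→#105→#104→Hub: 21+22+16+17+12+35 = 123
Hub→#101→#102→#104→#103→#105→Hub: 21+22+11+5+17+23 = 99
Hub→#101→#102→#104→#105→#103→Hub: 21+22+11+12+17+37 = 120
Hub→#101→#102→#105→#103→#104→Hub: 21+22+18+17+5+35 = 118
Hub→#101→#102→#105→#104→#103→Hub: 21+22+18+12+5+37 = 115
Hub→#101→#103→#102→#104→#105→Hub: 21+34+16+11+12+23 = 117
Hub→#101→#103→#102→#105→#104→Hub: 21+34+16+18+12+35 = 136
Hub→#101→#103→#104→#102→#105→Hub: 21+34+5+11+18+23 = 112
Hub→#101→#103→#104→#105→#102→Hub: 21+34+5+12+18+24 = 114
Hub→#101→#103→#105→#102→#104→Hub: 21+34+17+18+11+35 = 136
Hub→#101→#103→#105→#104→#102→Hub: 21+34+17+12+11+24 = 119
Hub→#101→#104→#102→#103→#105→Hub: 21+32+11+16+17+23 = 120
Hub→#101→#104→#102→#105→#103→Hub: 21+32+11+18+17+37 = 136
… (46 more)
Hub→#101→#105→#103→#104→#102→Hub: 21+20+17+5+11+24 = 98  ← best
The minimum is 98.
One optimal route: Hub → #101 → #105 → #103 → #104 → #102 → Hub (or its reverse).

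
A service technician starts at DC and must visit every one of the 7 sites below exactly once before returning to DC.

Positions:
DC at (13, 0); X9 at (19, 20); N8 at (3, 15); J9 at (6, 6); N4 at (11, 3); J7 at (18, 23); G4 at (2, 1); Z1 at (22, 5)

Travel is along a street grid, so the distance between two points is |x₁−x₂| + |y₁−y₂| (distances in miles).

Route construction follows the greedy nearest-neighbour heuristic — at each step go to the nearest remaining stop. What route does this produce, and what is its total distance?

Nearest-neighbour total = 98 miles; route DC → N4 → J9 → G4 → N8 → X9 → J7 → Z1 → DC.

DC → [N4:5 / G4:12 / J9:13 / Z1:14 / N8:25 / X9:26 / J7:28] → N4 (5)
N4 → [J9:8 / G4:11 / Z1:13 / N8:20 / X9:25 / J7:27] → J9 (8)
J9 → [G4:9 / N8:12 / Z1:17 / X9:27 / J7:29] → G4 (9)
G4 → [N8:15 / Z1:24 / X9:36 / J7:38] → N8 (15)
N8 → [X9:21 / J7:23 / Z1:29] → X9 (21)
X9 → [J7:4 / Z1:18] → J7 (4)
J7 → [Z1:22] → Z1 (22)
Return Z1→DC: 14.
Total = 5 + 8 + 9 + 15 + 21 + 4 + 22 + 14 = 98.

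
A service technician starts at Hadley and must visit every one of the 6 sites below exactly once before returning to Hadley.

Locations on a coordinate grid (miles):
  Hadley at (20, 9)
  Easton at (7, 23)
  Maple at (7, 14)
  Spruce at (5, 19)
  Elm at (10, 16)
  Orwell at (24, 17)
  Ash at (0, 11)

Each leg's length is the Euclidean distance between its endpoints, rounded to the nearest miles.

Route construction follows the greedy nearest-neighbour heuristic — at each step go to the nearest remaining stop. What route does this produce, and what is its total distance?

At Hadley the remaining stops are Orwell 9, Elm 12, Maple 14, Spruce 18, Easton 19, Ash 20; go to Orwell.
At Orwell the remaining stops are Elm 14, Maple 17, Easton 18, Spruce 19, Ash 25; go to Elm.
At Elm the remaining stops are Maple 4, Spruce 6, Easton 8, Ash 11; go to Maple.
At Maple the remaining stops are Spruce 5, Ash 8, Easton 9; go to Spruce.
At Spruce the remaining stops are Easton 4, Ash 9; go to Easton.
At Easton the remaining stops are Ash 14; go to Ash.
Return Ash→Hadley: 20.
Total = 9 + 14 + 4 + 5 + 4 + 14 + 20 = 70.

Nearest-neighbour total = 70 miles; route Hadley → Orwell → Elm → Maple → Spruce → Easton → Ash → Hadley.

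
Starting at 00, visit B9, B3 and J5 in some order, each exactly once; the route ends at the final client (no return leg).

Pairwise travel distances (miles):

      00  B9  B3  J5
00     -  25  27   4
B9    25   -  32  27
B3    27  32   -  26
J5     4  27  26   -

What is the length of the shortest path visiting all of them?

There are 3! = 6 possible orderings.
00 → B9 → B3 → J5: 25+32+26 = 83
00 → B9 → J5 → B3: 25+27+26 = 78
00 → B3 → B9 → J5: 27+32+27 = 86
00 → B3 → J5 → B9: 27+26+27 = 80
00 → J5 → B9 → B3: 4+27+32 = 63
00 → J5 → B3 → B9: 4+26+32 = 62
The minimum is 62.
One shortest path: 00 → J5 → B3 → B9.

Shortest open route: 62 miles.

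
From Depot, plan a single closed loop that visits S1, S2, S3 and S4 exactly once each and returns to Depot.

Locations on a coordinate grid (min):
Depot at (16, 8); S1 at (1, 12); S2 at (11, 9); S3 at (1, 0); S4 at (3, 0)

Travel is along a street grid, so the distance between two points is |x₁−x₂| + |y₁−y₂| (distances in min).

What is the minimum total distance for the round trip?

Depot - S1 - S2 - S3 - S4 - Depot: 19+13+19+2+21 = 74
Depot - S1 - S2 - S4 - S3 - Depot: 19+13+17+2+23 = 74
Depot - S1 - S3 - S2 - S4 - Depot: 19+12+19+17+21 = 88
Depot - S1 - S3 - S4 - S2 - Depot: 19+12+2+17+6 = 56
Depot - S1 - S4 - S2 - S3 - Depot: 19+14+17+19+23 = 92
Depot - S1 - S4 - S3 - S2 - Depot: 19+14+2+19+6 = 60
Depot - S2 - S1 - S3 - S4 - Depot: 6+13+12+2+21 = 54
Depot - S2 - S1 - S4 - S3 - Depot: 6+13+14+2+23 = 58
Depot - S2 - S3 - S1 - S4 - Depot: 6+19+12+14+21 = 72
Depot - S2 - S4 - S1 - S3 - Depot: 6+17+14+12+23 = 72
Depot - S3 - S1 - S2 - S4 - Depot: 23+12+13+17+21 = 86
Depot - S3 - S2 - S1 - S4 - Depot: 23+19+13+14+21 = 90
The minimum is 54.
One optimal route: Depot → S2 → S1 → S3 → S4 → Depot (or its reverse).

54 min — the shortest possible round trip.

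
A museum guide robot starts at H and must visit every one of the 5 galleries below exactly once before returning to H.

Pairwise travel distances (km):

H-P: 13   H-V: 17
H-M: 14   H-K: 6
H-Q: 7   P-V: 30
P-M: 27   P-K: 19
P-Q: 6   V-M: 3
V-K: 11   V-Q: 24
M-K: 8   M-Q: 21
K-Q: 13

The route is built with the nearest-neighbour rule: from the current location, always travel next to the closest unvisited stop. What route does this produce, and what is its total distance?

From H: distances to unvisited — K=6, Q=7, P=13, M=14, V=17. Nearest is K (6).
From K: distances to unvisited — M=8, V=11, Q=13, P=19. Nearest is M (8).
From M: distances to unvisited — V=3, Q=21, P=27. Nearest is V (3).
From V: distances to unvisited — Q=24, P=30. Nearest is Q (24).
From Q: distances to unvisited — P=6. Nearest is P (6).
Return P→H: 13.
Total = 6 + 8 + 3 + 24 + 6 + 13 = 60.

60 km along H → K → M → V → Q → P → H.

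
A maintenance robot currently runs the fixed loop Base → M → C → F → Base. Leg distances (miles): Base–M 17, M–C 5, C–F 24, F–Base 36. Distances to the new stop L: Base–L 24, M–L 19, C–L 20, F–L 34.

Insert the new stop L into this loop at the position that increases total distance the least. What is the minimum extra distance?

Minimum extra distance: 22 miles, inserting L between F and Base.

Insertion cost between consecutive stops i–j is d(i,L) + d(L,j) − d(i,j):
  between Base and M: 24 + 19 − 17 = 26
  between M and C: 19 + 20 − 5 = 34
  between C and F: 20 + 34 − 24 = 30
  between F and Base: 34 + 24 − 36 = 22
Cheapest insertion is between F and Base, adding 22.
New total = 82 + 22 = 104.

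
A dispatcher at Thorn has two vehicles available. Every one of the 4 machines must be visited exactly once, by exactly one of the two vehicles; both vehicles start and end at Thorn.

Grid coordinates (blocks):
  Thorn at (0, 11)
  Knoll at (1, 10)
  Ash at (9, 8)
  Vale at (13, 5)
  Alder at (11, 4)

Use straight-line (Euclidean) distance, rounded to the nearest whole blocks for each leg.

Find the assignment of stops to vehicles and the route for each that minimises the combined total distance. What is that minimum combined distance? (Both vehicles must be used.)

Try each way of splitting the stops between the two vehicles (each non-empty) and, for each split, find the best tour for each vehicle:
  {Knoll} + {Ash, Vale, Alder}: 2 + 29 = 31
  {Ash} + {Knoll, Vale, Alder}: 18 + 29 = 47
  {Knoll, Ash} + {Vale, Alder}: 18 + 29 = 47
  {Vale} + {Knoll, Ash, Alder}: 28 + 26 = 54
  {Knoll, Vale} + {Ash, Alder}: 28 + 26 = 54
  {Ash, Vale} + {Knoll, Alder}: 28 + 26 = 54
  … (7 splits in total)
Best: vehicle 1 Thorn → Knoll → Thorn = 2; vehicle 2 Thorn → Ash → Vale → Alder → Thorn = 29; combined 31.

Minimum combined distance: 31 blocks.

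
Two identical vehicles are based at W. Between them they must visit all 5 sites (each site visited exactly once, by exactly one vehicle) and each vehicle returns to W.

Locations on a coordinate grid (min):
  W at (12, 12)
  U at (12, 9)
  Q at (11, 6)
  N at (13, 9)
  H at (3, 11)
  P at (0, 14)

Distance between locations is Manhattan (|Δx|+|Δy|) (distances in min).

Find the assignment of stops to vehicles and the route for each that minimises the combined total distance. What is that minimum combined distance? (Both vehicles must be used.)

There are 2^4 − 1 = 15 ways to divide the 5 stops into two non-empty groups. For each, the best each vehicle can do is its own shortest tour through its group:
  {U} + {Q, N, H, P}: 6 + 42 = 48
  {Q} + {U, N, H, P}: 14 + 36 = 50
  {U, Q} + {N, H, P}: 14 + 36 = 50
  {N} + {U, Q, H, P}: 8 + 40 = 48
  {U, N} + {Q, H, P}: 8 + 40 = 48
  {Q, N} + {U, H, P}: 16 + 34 = 50
  … (15 splits in total)
  {U, Q, N} + {H, P}: 16 + 30 = 46  ← best
Best: vehicle 1 W → U → Q → N → W = 16; vehicle 2 W → H → P → W = 30; combined 46.

46 min — the smallest possible combined total.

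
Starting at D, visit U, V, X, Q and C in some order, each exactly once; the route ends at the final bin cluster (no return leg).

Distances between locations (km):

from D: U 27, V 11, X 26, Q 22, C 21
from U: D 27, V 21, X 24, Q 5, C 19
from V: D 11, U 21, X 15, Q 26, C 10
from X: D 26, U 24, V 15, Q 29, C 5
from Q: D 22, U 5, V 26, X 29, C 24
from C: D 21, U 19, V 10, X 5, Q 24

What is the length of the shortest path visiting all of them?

Minimum one-way distance = 55 km.

There are 5! = 120 possible orderings.
D→U→V→X→Q→C: 27+21+15+29+24 = 116
D→U→V→X→C→Q: 27+21+15+5+24 = 92
D→U→V→Q→X→C: 27+21+26+29+5 = 108
D→U→V→Q→C→X: 27+21+26+24+5 = 103
D→U→V→C→X→Q: 27+21+10+5+29 = 92
D→U→V→C→Q→X: 27+21+10+24+29 = 111
D→U→X→V→Q→C: 27+24+15+26+24 = 116
D→U→X→V→C→Q: 27+24+15+10+24 = 100
D→U→X→Q→V→C: 27+24+29+26+10 = 116
D→U→X→Q→C→V: 27+24+29+24+10 = 114
D→U→X→C→V→Q: 27+24+5+10+26 = 92
D→U→X→C→Q→V: 27+24+5+24+26 = 106
D→U→Q→V→X→C: 27+5+26+15+5 = 78
D→U→Q→V→C→X: 27+5+26+10+5 = 73
… (106 more)
D→V→X→C→U→Q: 11+15+5+19+5 = 55  ← best
The minimum is 55.
One shortest path: D → V → X → C → U → Q.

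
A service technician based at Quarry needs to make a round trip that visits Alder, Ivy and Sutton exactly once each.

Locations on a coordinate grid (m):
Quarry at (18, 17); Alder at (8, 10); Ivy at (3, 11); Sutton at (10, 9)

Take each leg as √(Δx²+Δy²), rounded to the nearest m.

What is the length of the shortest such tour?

Minimum total distance: 34 m.

With 3 stops there are 3!/2 = 3 distinct round trips (a route and its reverse cost the same).
Quarry→Alder→Ivy→Sutton→Quarry: 12+5+7+11 = 35
Quarry→Alder→Sutton→Ivy→Quarry: 12+2+7+16 = 37
Quarry→Ivy→Alder→Sutton→Quarry: 16+5+2+11 = 34
The minimum is 34.
One optimal route: Quarry → Ivy → Alder → Sutton → Quarry (or its reverse).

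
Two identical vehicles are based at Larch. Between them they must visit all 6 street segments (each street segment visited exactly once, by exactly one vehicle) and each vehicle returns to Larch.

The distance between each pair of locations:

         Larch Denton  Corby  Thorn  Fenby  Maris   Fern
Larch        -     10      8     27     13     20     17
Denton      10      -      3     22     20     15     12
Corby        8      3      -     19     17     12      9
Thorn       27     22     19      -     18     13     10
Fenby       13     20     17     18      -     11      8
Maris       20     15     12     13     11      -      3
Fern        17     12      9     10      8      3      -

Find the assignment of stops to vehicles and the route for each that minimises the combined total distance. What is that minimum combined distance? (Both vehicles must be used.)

Try each way of splitting the stops between the two vehicles (each non-empty) and, for each split, find the best tour for each vehicle:
  {Denton} + {Corby, Thorn, Fenby, Maris, Fern}: 20 + 64 = 84
  {Corby} + {Denton, Thorn, Fenby, Maris, Fern}: 16 + 69 = 85
  {Denton, Corby} + {Thorn, Fenby, Maris, Fern}: 21 + 64 = 85
  {Thorn} + {Denton, Corby, Fenby, Maris, Fern}: 54 + 49 = 103
  {Denton, Thorn} + {Corby, Fenby, Maris, Fern}: 59 + 44 = 103
  {Corby, Thorn} + {Denton, Fenby, Maris, Fern}: 54 + 49 = 103
  … (31 splits in total)
Best: vehicle 1 Larch → Denton → Larch = 20; vehicle 2 Larch → Corby → Thorn → Maris → Fern → Fenby → Larch = 64; combined 84.

Minimum combined distance: 84.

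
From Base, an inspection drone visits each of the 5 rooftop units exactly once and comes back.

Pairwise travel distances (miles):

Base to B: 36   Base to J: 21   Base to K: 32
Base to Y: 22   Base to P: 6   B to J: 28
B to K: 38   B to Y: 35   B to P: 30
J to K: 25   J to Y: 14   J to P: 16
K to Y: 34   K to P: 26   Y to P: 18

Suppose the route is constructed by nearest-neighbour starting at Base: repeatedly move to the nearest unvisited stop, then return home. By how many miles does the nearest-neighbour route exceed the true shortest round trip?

10 miles longer than the optimal tour.

From Base: P=6, J=21, Y=22, K=32, B=36 → choose P (6).
From P: J=16, Y=18, K=26, B=30 → choose J (16).
From J: Y=14, K=25, B=28 → choose Y (14).
From Y: K=34, B=35 → choose K (34).
From K: B=38 → choose B (38).
NN route Base → P → J → Y → K → B → Base costs 144.
Optimal: Base → Y → J → B → K → P → Base costs 134 (by enumerating all 60 distinct tours).
Excess = 144 − 134 = 10.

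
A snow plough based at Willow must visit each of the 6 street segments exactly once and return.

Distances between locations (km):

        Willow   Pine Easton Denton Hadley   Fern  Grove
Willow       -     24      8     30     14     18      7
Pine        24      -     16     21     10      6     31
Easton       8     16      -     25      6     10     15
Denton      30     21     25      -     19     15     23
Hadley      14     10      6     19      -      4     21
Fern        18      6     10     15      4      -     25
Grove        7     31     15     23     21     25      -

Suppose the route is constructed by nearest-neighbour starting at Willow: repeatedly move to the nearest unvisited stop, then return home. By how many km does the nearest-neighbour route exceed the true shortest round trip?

Willow: Grove=7, Easton=8, Hadley=14, Fern=18, Pine=24, Denton=30 ⇒ Grove
Grove: Easton=15, Hadley=21, Denton=23, Fern=25, Pine=31 ⇒ Easton
Easton: Hadley=6, Fern=10, Pine=16, Denton=25 ⇒ Hadley
Hadley: Fern=4, Pine=10, Denton=19 ⇒ Fern
Fern: Pine=6, Denton=15 ⇒ Pine
Pine: Denton=21 ⇒ Denton
NN route Willow → Grove → Easton → Hadley → Fern → Pine → Denton → Willow costs 89.
Optimal: Willow → Easton → Hadley → Pine → Fern → Denton → Grove → Willow costs 75 (by enumerating all 360 distinct tours).
Excess = 89 − 75 = 14.

14 km longer than the optimal tour.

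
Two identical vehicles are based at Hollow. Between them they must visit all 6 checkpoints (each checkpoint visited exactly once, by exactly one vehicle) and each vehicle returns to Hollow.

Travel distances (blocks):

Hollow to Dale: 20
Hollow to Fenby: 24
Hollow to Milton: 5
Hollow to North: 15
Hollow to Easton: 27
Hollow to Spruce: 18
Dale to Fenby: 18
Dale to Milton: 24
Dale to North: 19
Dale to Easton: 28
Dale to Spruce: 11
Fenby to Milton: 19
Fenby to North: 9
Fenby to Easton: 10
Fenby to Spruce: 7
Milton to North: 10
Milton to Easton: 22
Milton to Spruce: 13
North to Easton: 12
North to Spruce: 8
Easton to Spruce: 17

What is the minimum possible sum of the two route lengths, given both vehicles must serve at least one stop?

Try each way of splitting the stops between the two vehicles (each non-empty) and, for each split, find the best tour for each vehicle:
  {Dale} + {Fenby, Milton, North, Easton, Spruce}: 40 + 62 = 102
  {Fenby} + {Dale, Milton, North, Easton, Spruce}: 48 + 75 = 123
  {Dale, Fenby} + {Milton, North, Easton, Spruce}: 62 + 62 = 124
  {Milton} + {Dale, Fenby, North, Easton, Spruce}: 10 + 75 = 85
  {Dale, Milton} + {Fenby, North, Easton, Spruce}: 49 + 62 = 111
  {Fenby, Milton} + {Dale, North, Easton, Spruce}: 48 + 75 = 123
  … (31 splits in total)
Best: vehicle 1 Hollow → Milton → Hollow = 10; vehicle 2 Hollow → Dale → Spruce → Fenby → Easton → North → Hollow = 75; combined 85.

Minimum combined distance: 85 blocks.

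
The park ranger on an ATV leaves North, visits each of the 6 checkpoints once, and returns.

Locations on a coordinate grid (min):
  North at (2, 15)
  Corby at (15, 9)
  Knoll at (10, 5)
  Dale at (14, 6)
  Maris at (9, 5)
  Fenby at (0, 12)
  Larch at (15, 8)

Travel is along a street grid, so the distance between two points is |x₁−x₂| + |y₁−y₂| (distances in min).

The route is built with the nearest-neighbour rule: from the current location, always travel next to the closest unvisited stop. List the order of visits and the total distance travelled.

50 min along North → Fenby → Maris → Knoll → Dale → Larch → Corby → North.

From North: distances to unvisited — Fenby=5, Maris=17, Knoll=18, Corby=19, Larch=20, Dale=21. Nearest is Fenby (5).
From Fenby: distances to unvisited — Maris=16, Knoll=17, Corby=18, Larch=19, Dale=20. Nearest is Maris (16).
From Maris: distances to unvisited — Knoll=1, Dale=6, Larch=9, Corby=10. Nearest is Knoll (1).
From Knoll: distances to unvisited — Dale=5, Larch=8, Corby=9. Nearest is Dale (5).
From Dale: distances to unvisited — Larch=3, Corby=4. Nearest is Larch (3).
From Larch: distances to unvisited — Corby=1. Nearest is Corby (1).
Return Corby→North: 19.
Total = 5 + 16 + 1 + 5 + 3 + 1 + 19 = 50.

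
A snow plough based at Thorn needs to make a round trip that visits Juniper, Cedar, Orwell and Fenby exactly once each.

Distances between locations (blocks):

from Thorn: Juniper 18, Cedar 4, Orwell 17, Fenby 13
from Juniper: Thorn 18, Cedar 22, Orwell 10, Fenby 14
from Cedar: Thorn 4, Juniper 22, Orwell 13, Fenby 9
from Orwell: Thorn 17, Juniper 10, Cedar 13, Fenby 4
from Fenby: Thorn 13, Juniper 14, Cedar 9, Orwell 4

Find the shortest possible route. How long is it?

Thorn - Juniper - Cedar - Orwell - Fenby - Thorn: 18+22+13+4+13 = 70
Thorn - Juniper - Cedar - Fenby - Orwell - Thorn: 18+22+9+4+17 = 70
Thorn - Juniper - Orwell - Cedar - Fenby - Thorn: 18+10+13+9+13 = 63
Thorn - Juniper - Orwell - Fenby - Cedar - Thorn: 18+10+4+9+4 = 45
Thorn - Juniper - Fenby - Cedar - Orwell - Thorn: 18+14+9+13+17 = 71
Thorn - Juniper - Fenby - Orwell - Cedar - Thorn: 18+14+4+13+4 = 53
Thorn - Cedar - Juniper - Orwell - Fenby - Thorn: 4+22+10+4+13 = 53
Thorn - Cedar - Juniper - Fenby - Orwell - Thorn: 4+22+14+4+17 = 61
Thorn - Cedar - Orwell - Juniper - Fenby - Thorn: 4+13+10+14+13 = 54
Thorn - Cedar - Fenby - Juniper - Orwell - Thorn: 4+9+14+10+17 = 54
Thorn - Orwell - Juniper - Cedar - Fenby - Thorn: 17+10+22+9+13 = 71
Thorn - Orwell - Cedar - Juniper - Fenby - Thorn: 17+13+22+14+13 = 79
The minimum is 45.
One optimal route: Thorn → Juniper → Orwell → Fenby → Cedar → Thorn (or its reverse).

45 blocks — the shortest possible round trip.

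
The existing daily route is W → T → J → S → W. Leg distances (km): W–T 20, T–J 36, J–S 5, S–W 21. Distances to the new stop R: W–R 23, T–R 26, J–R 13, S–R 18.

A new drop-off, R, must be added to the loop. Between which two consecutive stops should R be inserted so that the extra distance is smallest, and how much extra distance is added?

Insertion cost between consecutive stops i–j is d(i,R) + d(R,j) − d(i,j):
  between W and T: 23 + 26 − 20 = 29
  between T and J: 26 + 13 − 36 = 3
  between J and S: 13 + 18 − 5 = 26
  between S and W: 18 + 23 − 21 = 20
Cheapest insertion is between T and J, adding 3.
New total = 82 + 3 = 85.

Minimum extra distance: 3 km, inserting R between T and J.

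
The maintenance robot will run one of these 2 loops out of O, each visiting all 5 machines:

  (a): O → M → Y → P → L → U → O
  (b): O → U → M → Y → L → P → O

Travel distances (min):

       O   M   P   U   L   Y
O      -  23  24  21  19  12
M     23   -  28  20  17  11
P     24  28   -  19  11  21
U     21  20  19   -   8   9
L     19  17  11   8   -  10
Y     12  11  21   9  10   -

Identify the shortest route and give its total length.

Shortest is (a), total 95 min.

(a): 23 + 11 + 21 + 11 + 8 + 21 = 95
(b): 21 + 20 + 11 + 10 + 11 + 24 = 97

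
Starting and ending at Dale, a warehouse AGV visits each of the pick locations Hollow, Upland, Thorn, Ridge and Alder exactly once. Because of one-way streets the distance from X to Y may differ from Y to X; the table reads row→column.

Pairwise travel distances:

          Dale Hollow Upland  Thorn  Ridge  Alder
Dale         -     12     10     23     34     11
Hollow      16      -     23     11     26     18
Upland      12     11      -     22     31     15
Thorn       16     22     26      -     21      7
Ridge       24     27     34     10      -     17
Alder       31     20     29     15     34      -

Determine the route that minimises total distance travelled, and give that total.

94 — the shortest possible round trip.

Dale - Hollow - Upland - Thorn - Ridge - Alder - Dale: 12+23+22+21+17+31 = 126
Dale - Hollow - Upland - Thorn - Alder - Ridge - Dale: 12+23+22+7+34+24 = 122
Dale - Hollow - Upland - Ridge - Thorn - Alder - Dale: 12+23+31+10+7+31 = 114
Dale - Hollow - Upland - Ridge - Alder - Thorn - Dale: 12+23+31+17+15+16 = 114
Dale - Hollow - Upland - Alder - Thorn - Ridge - Dale: 12+23+15+15+21+24 = 110
Dale - Hollow - Upland - Alder - Ridge - Thorn - Dale: 12+23+15+34+10+16 = 110
Dale - Hollow - Thorn - Upland - Ridge - Alder - Dale: 12+11+26+31+17+31 = 128
Dale - Hollow - Thorn - Upland - Alder - Ridge - Dale: 12+11+26+15+34+24 = 122
Dale - Hollow - Thorn - Ridge - Upland - Alder - Dale: 12+11+21+34+15+31 = 124
Dale - Hollow - Thorn - Ridge - Alder - Upland - Dale: 12+11+21+17+29+12 = 102
Dale - Hollow - Thorn - Alder - Upland - Ridge - Dale: 12+11+7+29+31+24 = 114
Dale - Hollow - Thorn - Alder - Ridge - Upland - Dale: 12+11+7+34+34+12 = 110
Dale - Hollow - Ridge - Upland - Thorn - Alder - Dale: 12+26+34+22+7+31 = 132
Dale - Hollow - Ridge - Upland - Alder - Thorn - Dale: 12+26+34+15+15+16 = 118
… (106 more)
Dale - Upland - Ridge - Thorn - Alder - Hollow - Dale: 10+31+10+7+20+16 = 94  ← best
The minimum is 94.
One optimal route: Dale → Upland → Ridge → Thorn → Alder → Hollow → Dale.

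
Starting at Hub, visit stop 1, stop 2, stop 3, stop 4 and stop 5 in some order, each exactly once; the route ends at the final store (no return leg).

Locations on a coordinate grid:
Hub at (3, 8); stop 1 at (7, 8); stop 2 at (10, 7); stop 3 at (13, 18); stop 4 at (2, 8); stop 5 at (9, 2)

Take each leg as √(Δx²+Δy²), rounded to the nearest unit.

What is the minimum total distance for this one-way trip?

There are 5! = 120 possible orderings.
Hub - stop 1 - stop 2 - stop 3 - stop 4 - stop 5: 4+3+11+15+9 = 42
Hub - stop 1 - stop 2 - stop 3 - stop 5 - stop 4: 4+3+11+16+9 = 43
Hub - stop 1 - stop 2 - stop 4 - stop 3 - stop 5: 4+3+8+15+16 = 46
Hub - stop 1 - stop 2 - stop 4 - stop 5 - stop 3: 4+3+8+9+16 = 40
Hub - stop 1 - stop 2 - stop 5 - stop 3 - stop 4: 4+3+5+16+15 = 43
Hub - stop 1 - stop 2 - stop 5 - stop 4 - stop 3: 4+3+5+9+15 = 36
Hub - stop 1 - stop 3 - stop 2 - stop 4 - stop 5: 4+12+11+8+9 = 44
Hub - stop 1 - stop 3 - stop 2 - stop 5 - stop 4: 4+12+11+5+9 = 41
Hub - stop 1 - stop 3 - stop 4 - stop 2 - stop 5: 4+12+15+8+5 = 44
Hub - stop 1 - stop 3 - stop 4 - stop 5 - stop 2: 4+12+15+9+5 = 45
Hub - stop 1 - stop 3 - stop 5 - stop 2 - stop 4: 4+12+16+5+8 = 45
Hub - stop 1 - stop 3 - stop 5 - stop 4 - stop 2: 4+12+16+9+8 = 49
Hub - stop 1 - stop 4 - stop 2 - stop 3 - stop 5: 4+5+8+11+16 = 44
Hub - stop 1 - stop 4 - stop 2 - stop 5 - stop 3: 4+5+8+5+16 = 38
… (106 more)
Hub - stop 4 - stop 1 - stop 5 - stop 2 - stop 3: 1+5+6+5+11 = 28  ← best
The minimum is 28.
One shortest path: Hub → stop 4 → stop 1 → stop 5 → stop 2 → stop 3.

28 — the minimum one-way total.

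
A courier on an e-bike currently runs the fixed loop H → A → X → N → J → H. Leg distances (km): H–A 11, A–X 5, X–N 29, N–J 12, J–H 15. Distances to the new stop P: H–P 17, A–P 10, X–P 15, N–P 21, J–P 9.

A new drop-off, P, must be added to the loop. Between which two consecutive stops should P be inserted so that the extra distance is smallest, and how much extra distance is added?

+7 km — insert P between X and N.

Insertion cost between consecutive stops i–j is d(i,P) + d(P,j) − d(i,j):
  between H and A: 17 + 10 − 11 = 16
  between A and X: 10 + 15 − 5 = 20
  between X and N: 15 + 21 − 29 = 7
  between N and J: 21 + 9 − 12 = 18
  between J and H: 9 + 17 − 15 = 11
Cheapest insertion is between X and N, adding 7.
New total = 72 + 7 = 79.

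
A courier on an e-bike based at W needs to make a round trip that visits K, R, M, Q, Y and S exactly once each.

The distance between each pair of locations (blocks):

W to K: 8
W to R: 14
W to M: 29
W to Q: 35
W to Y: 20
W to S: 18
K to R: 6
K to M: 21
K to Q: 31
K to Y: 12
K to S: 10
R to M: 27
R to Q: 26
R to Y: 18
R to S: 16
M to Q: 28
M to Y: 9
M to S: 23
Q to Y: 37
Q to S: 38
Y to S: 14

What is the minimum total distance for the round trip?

W - K - R - M - Q - Y - S - W: 8+6+27+28+37+14+18 = 138
W - K - R - M - Q - S - Y - W: 8+6+27+28+38+14+20 = 141
W - K - R - M - Y - Q - S - W: 8+6+27+9+37+38+18 = 143
W - K - R - M - Y - S - Q - W: 8+6+27+9+14+38+35 = 137
W - K - R - M - S - Q - Y - W: 8+6+27+23+38+37+20 = 159
W - K - R - M - S - Y - Q - W: 8+6+27+23+14+37+35 = 150
W - K - R - Q - M - Y - S - W: 8+6+26+28+9+14+18 = 109
W - K - R - Q - M - S - Y - W: 8+6+26+28+23+14+20 = 125
… (352 more)
The minimum is 109.
One optimal route: W → K → R → Q → M → Y → S → W (or its reverse).

Minimum total distance: 109 blocks.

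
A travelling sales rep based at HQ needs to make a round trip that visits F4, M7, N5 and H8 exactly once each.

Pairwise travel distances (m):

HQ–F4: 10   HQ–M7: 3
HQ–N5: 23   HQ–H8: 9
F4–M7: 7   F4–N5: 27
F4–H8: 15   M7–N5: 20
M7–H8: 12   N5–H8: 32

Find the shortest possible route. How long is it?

With 4 stops there are 4!/2 = 12 distinct round trips (a route and its reverse cost the same).
HQ-F4-M7-N5-H8-HQ: 10+7+20+32+9 = 78
HQ-F4-M7-H8-N5-HQ: 10+7+12+32+23 = 84
HQ-F4-N5-M7-H8-HQ: 10+27+20+12+9 = 78
HQ-F4-N5-H8-M7-HQ: 10+27+32+12+3 = 84
HQ-F4-H8-M7-N5-HQ: 10+15+12+20+23 = 80
HQ-F4-H8-N5-M7-HQ: 10+15+32+20+3 = 80
HQ-M7-F4-N5-H8-HQ: 3+7+27+32+9 = 78
HQ-M7-F4-H8-N5-HQ: 3+7+15+32+23 = 80
HQ-M7-N5-F4-H8-HQ: 3+20+27+15+9 = 74
HQ-M7-H8-F4-N5-HQ: 3+12+15+27+23 = 80
HQ-N5-F4-M7-H8-HQ: 23+27+7+12+9 = 78
HQ-N5-M7-F4-H8-HQ: 23+20+7+15+9 = 74
The minimum is 74.
One optimal route: HQ → M7 → N5 → F4 → H8 → HQ (or its reverse).

74 m — the shortest possible round trip.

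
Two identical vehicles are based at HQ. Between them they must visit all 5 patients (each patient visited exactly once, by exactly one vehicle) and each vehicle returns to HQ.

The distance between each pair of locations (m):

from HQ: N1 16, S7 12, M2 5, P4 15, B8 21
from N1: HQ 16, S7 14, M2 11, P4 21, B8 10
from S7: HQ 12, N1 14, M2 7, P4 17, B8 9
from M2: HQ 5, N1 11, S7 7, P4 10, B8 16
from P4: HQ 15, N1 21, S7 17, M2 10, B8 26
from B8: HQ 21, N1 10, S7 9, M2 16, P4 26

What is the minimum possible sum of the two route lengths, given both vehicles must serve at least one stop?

Try each way of splitting the stops between the two vehicles (each non-empty) and, for each split, find the best tour for each vehicle:
  {N1} + {S7, M2, P4, B8}: 32 + 62 = 94
  {S7} + {N1, M2, P4, B8}: 24 + 67 = 91
  {N1, S7} + {M2, P4, B8}: 42 + 62 = 104
  {M2} + {N1, S7, P4, B8}: 10 + 67 = 77
  {N1, M2} + {S7, P4, B8}: 32 + 62 = 94
  {S7, M2} + {N1, P4, B8}: 24 + 67 = 91
  … (15 splits in total)
Best: vehicle 1 HQ → M2 → HQ = 10; vehicle 2 HQ → N1 → B8 → S7 → P4 → HQ = 67; combined 77.

77 m — the smallest possible combined total.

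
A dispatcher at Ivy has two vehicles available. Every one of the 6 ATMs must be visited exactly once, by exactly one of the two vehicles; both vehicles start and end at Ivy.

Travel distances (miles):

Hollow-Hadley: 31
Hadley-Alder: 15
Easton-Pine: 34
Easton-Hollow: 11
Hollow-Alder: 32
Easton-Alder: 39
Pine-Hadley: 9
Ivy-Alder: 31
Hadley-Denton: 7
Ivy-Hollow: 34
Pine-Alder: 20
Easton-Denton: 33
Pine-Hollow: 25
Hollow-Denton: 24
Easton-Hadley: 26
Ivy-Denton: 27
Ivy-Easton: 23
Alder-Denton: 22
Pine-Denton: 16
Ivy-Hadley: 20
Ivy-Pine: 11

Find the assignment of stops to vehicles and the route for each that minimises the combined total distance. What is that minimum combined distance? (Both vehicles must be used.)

Minimum combined distance: 133 miles.

Check every non-empty split of the stops between the two vehicles; for each half take its own optimal tour:
  {Easton} + {Pine, Hollow, Hadley, Alder, Denton}: 46 + 111 = 157
  {Pine} + {Easton, Hollow, Hadley, Alder, Denton}: 22 + 111 = 133
  {Easton, Pine} + {Hollow, Hadley, Alder, Denton}: 68 + 111 = 179
  {Hollow} + {Easton, Pine, Hadley, Alder, Denton}: 68 + 109 = 177
  {Easton, Hollow} + {Pine, Hadley, Alder, Denton}: 68 + 80 = 148
  {Pine, Hollow} + {Easton, Hadley, Alder, Denton}: 70 + 109 = 179
  … (31 splits in total)
Best: vehicle 1 Ivy → Pine → Ivy = 22; vehicle 2 Ivy → Easton → Hollow → Denton → Hadley → Alder → Ivy = 111; combined 133.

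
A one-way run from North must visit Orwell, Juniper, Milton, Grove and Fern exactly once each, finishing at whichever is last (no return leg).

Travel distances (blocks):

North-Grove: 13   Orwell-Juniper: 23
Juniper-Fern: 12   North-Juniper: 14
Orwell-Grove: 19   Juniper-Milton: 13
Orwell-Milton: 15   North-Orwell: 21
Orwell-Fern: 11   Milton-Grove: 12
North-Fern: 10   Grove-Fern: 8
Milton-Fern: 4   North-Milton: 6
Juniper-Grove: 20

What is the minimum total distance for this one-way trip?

Shortest open route: 58 blocks.

There are 5! = 120 possible orderings.
North - Orwell - Juniper - Milton - Grove - Fern: 21+23+13+12+8 = 77
North - Orwell - Juniper - Milton - Fern - Grove: 21+23+13+4+8 = 69
North - Orwell - Juniper - Grove - Milton - Fern: 21+23+20+12+4 = 80
North - Orwell - Juniper - Grove - Fern - Milton: 21+23+20+8+4 = 76
North - Orwell - Juniper - Fern - Milton - Grove: 21+23+12+4+12 = 72
North - Orwell - Juniper - Fern - Grove - Milton: 21+23+12+8+12 = 76
North - Orwell - Milton - Juniper - Grove - Fern: 21+15+13+20+8 = 77
North - Orwell - Milton - Juniper - Fern - Grove: 21+15+13+12+8 = 69
North - Orwell - Milton - Grove - Juniper - Fern: 21+15+12+20+12 = 80
North - Orwell - Milton - Grove - Fern - Juniper: 21+15+12+8+12 = 68
North - Orwell - Milton - Fern - Juniper - Grove: 21+15+4+12+20 = 72
North - Orwell - Milton - Fern - Grove - Juniper: 21+15+4+8+20 = 68
North - Orwell - Grove - Juniper - Milton - Fern: 21+19+20+13+4 = 77
North - Orwell - Grove - Juniper - Fern - Milton: 21+19+20+12+4 = 76
… (106 more)
North - Juniper - Milton - Grove - Fern - Orwell: 14+13+12+8+11 = 58  ← best
The minimum is 58.
One shortest path: North → Juniper → Milton → Grove → Fern → Orwell.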